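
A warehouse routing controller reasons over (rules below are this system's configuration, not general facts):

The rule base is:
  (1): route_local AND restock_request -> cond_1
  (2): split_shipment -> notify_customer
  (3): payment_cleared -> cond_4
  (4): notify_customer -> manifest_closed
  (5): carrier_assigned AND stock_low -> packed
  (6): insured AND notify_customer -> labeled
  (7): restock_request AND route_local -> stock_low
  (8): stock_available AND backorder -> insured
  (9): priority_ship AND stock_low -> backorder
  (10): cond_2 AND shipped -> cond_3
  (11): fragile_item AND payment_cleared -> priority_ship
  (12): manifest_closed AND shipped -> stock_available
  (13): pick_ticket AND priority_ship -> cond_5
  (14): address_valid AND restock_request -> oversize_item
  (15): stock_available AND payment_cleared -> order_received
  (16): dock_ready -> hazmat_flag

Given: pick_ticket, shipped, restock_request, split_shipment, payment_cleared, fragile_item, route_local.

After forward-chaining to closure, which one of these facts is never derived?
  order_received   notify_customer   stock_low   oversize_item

oversize_item

[1] (1) [route_local AND restock_request -> cond_1]; (2) [split_shipment -> notify_customer]; (3) [payment_cleared -> cond_4]; (7) [restock_request AND route_local -> stock_low]; (11) [fragile_item AND payment_cleared -> priority_ship]. ⇒ new: cond_1, notify_customer, cond_4, stock_low, priority_ship.
[2] (4) [notify_customer -> manifest_closed]; (9) [priority_ship AND stock_low -> backorder]; (13) [pick_ticket AND priority_ship -> cond_5]. ⇒ new: manifest_closed, backorder, cond_5.
[3] (12) [manifest_closed AND shipped -> stock_available]. ⇒ new: stock_available.
[4] (8) [stock_available AND backorder -> insured]; (15) [stock_available AND payment_cleared -> order_received]. ⇒ new: insured, order_received.
[5] (6) [insured AND notify_customer -> labeled]. ⇒ new: labeled.
Derived: stock_low (round 1), notify_customer (round 1), order_received (round 4). oversize_item never appears in any round.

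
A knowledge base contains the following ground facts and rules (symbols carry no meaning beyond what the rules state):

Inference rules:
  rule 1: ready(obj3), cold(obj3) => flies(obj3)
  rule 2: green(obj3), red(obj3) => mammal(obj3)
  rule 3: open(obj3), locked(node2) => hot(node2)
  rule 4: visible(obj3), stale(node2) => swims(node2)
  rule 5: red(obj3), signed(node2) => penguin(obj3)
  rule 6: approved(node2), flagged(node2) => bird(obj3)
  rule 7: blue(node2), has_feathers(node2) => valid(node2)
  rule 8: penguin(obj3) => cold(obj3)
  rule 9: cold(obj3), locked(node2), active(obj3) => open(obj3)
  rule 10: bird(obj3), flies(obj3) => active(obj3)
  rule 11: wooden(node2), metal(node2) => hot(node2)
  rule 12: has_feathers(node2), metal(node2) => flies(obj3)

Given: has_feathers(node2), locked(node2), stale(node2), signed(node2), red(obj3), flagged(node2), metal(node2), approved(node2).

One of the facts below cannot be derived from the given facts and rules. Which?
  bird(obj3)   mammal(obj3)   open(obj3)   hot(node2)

Round 1: rule 5 [red(obj3), signed(node2) => penguin(obj3)]; rule 6 [approved(node2), flagged(node2) => bird(obj3)]; rule 12 [has_feathers(node2), metal(node2) => flies(obj3)]. New: penguin(obj3), bird(obj3), flies(obj3).
Round 2: rule 8 [penguin(obj3) => cold(obj3)]; rule 10 [bird(obj3), flies(obj3) => active(obj3)]. New: cold(obj3), active(obj3).
Round 3: rule 9 [cold(obj3), locked(node2), active(obj3) => open(obj3)]. New: open(obj3).
Round 4: rule 3 [open(obj3), locked(node2) => hot(node2)]. New: hot(node2).
Derived: bird(obj3) (round 1), hot(node2) (round 4), open(obj3) (round 3). mammal(obj3) never appears in any round.

mammal(obj3)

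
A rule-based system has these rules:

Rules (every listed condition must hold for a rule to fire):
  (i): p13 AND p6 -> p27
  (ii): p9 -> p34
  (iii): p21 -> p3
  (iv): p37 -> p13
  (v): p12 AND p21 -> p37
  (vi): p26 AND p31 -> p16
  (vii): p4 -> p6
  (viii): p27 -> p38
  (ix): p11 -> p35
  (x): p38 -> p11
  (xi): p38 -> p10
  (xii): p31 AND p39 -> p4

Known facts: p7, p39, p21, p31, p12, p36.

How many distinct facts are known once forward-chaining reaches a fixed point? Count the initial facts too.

Round 1 — (iii), (v), (xii), derive p3, p37, p4.
Round 2 — (iv), (vii), derive p13, p6.
Round 3 — (i), derive p27.
Round 4 — (viii), derive p38.
Round 5 — (x), (xi), derive p11, p10.
Round 6 — (ix), derive p35.
Closure: {p10, p11, p12, p13, p21, p27, p3, p31, p35, p36, p37, p38, p39, p4, p6, p7} — 16 facts.

16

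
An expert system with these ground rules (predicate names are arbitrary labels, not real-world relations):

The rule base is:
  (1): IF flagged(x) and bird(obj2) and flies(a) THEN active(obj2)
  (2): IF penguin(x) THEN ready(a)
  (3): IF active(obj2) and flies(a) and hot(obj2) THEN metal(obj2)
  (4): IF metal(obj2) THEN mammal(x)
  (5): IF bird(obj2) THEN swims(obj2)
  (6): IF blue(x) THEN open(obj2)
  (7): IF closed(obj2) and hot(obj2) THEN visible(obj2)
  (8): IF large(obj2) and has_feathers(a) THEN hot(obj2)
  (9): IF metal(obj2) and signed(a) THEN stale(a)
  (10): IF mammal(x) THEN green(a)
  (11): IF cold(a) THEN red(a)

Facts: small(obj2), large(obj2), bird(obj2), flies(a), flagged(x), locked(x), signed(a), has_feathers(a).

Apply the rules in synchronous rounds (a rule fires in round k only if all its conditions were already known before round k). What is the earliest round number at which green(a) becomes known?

Round 1 — (1), (5), (8), derive active(obj2), swims(obj2), hot(obj2).
Round 2 — (3), derive metal(obj2).
Round 3 — (4), (9), derive mammal(x), stale(a).
Round 4 — (10), derive green(a).
green(a) first appears in round 4.

4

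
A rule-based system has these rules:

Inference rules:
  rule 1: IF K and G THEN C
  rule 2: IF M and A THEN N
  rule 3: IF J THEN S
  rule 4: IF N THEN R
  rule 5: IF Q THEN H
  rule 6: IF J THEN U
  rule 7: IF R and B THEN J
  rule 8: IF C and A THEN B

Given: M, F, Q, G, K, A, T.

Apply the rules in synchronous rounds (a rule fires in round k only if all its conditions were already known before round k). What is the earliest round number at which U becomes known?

4

Round 1 — rule 1, rule 2, rule 5, derive C, N, H.
Round 2 — rule 4, rule 8, derive R, B.
Round 3 — rule 7, derive J.
Round 4 — rule 3, rule 6, derive S, U.
U first appears in round 4.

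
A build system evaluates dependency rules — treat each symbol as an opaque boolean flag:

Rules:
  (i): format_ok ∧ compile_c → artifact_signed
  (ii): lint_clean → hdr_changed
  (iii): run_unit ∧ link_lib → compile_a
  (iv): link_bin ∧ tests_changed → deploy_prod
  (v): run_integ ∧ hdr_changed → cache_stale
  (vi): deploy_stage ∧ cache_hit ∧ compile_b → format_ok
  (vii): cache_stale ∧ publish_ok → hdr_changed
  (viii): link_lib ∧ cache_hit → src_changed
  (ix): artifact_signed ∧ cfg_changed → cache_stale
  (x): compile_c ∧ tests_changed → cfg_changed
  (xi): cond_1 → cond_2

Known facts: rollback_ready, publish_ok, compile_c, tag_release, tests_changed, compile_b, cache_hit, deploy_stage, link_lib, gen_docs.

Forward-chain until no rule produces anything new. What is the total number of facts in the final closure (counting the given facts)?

Round 1: (vi) [deploy_stage ∧ cache_hit ∧ compile_b → format_ok]; (viii) [link_lib ∧ cache_hit → src_changed]; (x) [compile_c ∧ tests_changed → cfg_changed]. New: format_ok, src_changed, cfg_changed.
Round 2: (i) [format_ok ∧ compile_c → artifact_signed]. New: artifact_signed.
Round 3: (ix) [artifact_signed ∧ cfg_changed → cache_stale]. New: cache_stale.
Round 4: (vii) [cache_stale ∧ publish_ok → hdr_changed]. New: hdr_changed.
Closure: {artifact_signed, cache_hit, cache_stale, cfg_changed, compile_b, compile_c, deploy_stage, format_ok, gen_docs, hdr_changed, link_lib, publish_ok, rollback_ready, src_changed, tag_release, tests_changed} — 16 facts.

16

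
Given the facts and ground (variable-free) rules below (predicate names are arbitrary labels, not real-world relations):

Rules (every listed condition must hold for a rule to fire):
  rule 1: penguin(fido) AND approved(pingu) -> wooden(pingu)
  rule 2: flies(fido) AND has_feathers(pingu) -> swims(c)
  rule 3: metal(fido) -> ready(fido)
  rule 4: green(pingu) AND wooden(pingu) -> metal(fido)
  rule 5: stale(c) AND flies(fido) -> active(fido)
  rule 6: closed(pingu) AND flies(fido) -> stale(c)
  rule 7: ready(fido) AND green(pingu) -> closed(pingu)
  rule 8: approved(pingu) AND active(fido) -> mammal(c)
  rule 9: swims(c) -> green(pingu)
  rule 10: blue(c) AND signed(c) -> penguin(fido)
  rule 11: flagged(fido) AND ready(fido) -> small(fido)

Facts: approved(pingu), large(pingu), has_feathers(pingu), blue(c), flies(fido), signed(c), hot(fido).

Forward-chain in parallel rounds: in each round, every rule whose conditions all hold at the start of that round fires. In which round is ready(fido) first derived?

[1] rule 2 [flies(fido) AND has_feathers(pingu) -> swims(c)]; rule 10 [blue(c) AND signed(c) -> penguin(fido)]. ⇒ new: swims(c), penguin(fido).
[2] rule 1 [penguin(fido) AND approved(pingu) -> wooden(pingu)]; rule 9 [swims(c) -> green(pingu)]. ⇒ new: wooden(pingu), green(pingu).
[3] rule 4 [green(pingu) AND wooden(pingu) -> metal(fido)]. ⇒ new: metal(fido).
[4] rule 3 [metal(fido) -> ready(fido)]. ⇒ new: ready(fido).
ready(fido) first appears in round 4.

4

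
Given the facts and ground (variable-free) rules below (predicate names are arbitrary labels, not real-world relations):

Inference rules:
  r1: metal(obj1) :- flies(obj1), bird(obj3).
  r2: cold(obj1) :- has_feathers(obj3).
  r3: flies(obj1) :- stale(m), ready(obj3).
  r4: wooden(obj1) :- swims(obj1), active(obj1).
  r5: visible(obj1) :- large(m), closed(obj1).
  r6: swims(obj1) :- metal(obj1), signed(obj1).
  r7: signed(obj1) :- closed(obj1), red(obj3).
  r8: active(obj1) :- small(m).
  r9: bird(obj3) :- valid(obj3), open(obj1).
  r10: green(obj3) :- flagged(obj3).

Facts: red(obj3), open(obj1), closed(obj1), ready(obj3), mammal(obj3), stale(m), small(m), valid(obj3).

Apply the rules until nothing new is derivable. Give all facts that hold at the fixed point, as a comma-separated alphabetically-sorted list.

active(obj1), bird(obj3), closed(obj1), flies(obj1), mammal(obj3), metal(obj1), open(obj1), ready(obj3), red(obj3), signed(obj1), small(m), stale(m), swims(obj1), valid(obj3), wooden(obj1)

Round 1: r3 [flies(obj1) :- stale(m), ready(obj3).]; r7 [signed(obj1) :- closed(obj1), red(obj3).]; r8 [active(obj1) :- small(m).]; r9 [bird(obj3) :- valid(obj3), open(obj1).]. Adds flies(obj1), signed(obj1), active(obj1), bird(obj3).
Round 2: r1 [metal(obj1) :- flies(obj1), bird(obj3).]. Adds metal(obj1).
Round 3: r6 [swims(obj1) :- metal(obj1), signed(obj1).]. Adds swims(obj1).
Round 4: r4 [wooden(obj1) :- swims(obj1), active(obj1).]. Adds wooden(obj1).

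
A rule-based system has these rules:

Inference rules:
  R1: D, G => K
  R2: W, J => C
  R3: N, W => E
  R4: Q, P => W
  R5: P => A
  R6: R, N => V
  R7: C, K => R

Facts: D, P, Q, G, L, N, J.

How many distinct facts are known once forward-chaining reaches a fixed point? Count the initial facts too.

14

Round 1 fires R1, R4, R5, giving K, W, A.
Round 2 fires R2, R3, giving C, E.
Round 3 fires R7, giving R.
Round 4 fires R6, giving V.
Closure: {A, C, D, E, G, J, K, L, N, P, Q, R, V, W} — 14 facts.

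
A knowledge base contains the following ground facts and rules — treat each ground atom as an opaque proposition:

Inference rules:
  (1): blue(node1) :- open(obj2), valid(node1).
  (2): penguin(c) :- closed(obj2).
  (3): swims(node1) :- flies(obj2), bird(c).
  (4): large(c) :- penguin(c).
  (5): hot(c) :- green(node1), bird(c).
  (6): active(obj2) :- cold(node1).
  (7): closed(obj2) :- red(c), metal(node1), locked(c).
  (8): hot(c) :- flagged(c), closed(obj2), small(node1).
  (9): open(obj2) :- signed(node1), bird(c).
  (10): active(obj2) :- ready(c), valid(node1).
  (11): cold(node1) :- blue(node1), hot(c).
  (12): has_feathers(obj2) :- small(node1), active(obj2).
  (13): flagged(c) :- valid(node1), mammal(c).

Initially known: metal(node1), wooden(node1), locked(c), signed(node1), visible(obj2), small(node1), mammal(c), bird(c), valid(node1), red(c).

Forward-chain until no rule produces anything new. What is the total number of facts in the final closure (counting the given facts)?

Round 1: (7) [closed(obj2) :- red(c), metal(node1), locked(c).]; (9) [open(obj2) :- signed(node1), bird(c).]; (13) [flagged(c) :- valid(node1), mammal(c).]. New: closed(obj2), open(obj2), flagged(c).
Round 2: (1) [blue(node1) :- open(obj2), valid(node1).]; (2) [penguin(c) :- closed(obj2).]; (8) [hot(c) :- flagged(c), closed(obj2), small(node1).]. New: blue(node1), penguin(c), hot(c).
Round 3: (4) [large(c) :- penguin(c).]; (11) [cold(node1) :- blue(node1), hot(c).]. New: large(c), cold(node1).
Round 4: (6) [active(obj2) :- cold(node1).]. New: active(obj2).
Round 5: (12) [has_feathers(obj2) :- small(node1), active(obj2).]. New: has_feathers(obj2).
Closure: {active(obj2), bird(c), blue(node1), closed(obj2), cold(node1), flagged(c), has_feathers(obj2), hot(c), large(c), locked(c), mammal(c), metal(node1), open(obj2), penguin(c), red(c), signed(node1), small(node1), valid(node1), visible(obj2), wooden(node1)} — 20 facts.

20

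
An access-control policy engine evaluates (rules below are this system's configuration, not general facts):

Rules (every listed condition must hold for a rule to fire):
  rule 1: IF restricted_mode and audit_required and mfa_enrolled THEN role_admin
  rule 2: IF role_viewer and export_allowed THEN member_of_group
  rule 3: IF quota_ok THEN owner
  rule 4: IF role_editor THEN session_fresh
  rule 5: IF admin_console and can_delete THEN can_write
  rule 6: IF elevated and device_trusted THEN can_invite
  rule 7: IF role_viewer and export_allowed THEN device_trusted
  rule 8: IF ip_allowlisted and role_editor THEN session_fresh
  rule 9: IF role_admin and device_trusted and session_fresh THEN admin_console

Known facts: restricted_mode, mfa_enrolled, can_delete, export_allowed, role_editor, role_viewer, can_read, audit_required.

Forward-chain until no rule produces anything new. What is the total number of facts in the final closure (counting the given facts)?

14

Round 1 — rule 1, rule 2, rule 4, rule 7, derive role_admin, member_of_group, session_fresh, device_trusted.
Round 2 — rule 9, derive admin_console.
Round 3 — rule 5, derive can_write.
Closure: {admin_console, audit_required, can_delete, can_read, can_write, device_trusted, export_allowed, member_of_group, mfa_enrolled, restricted_mode, role_admin, role_editor, role_viewer, session_fresh} — 14 facts.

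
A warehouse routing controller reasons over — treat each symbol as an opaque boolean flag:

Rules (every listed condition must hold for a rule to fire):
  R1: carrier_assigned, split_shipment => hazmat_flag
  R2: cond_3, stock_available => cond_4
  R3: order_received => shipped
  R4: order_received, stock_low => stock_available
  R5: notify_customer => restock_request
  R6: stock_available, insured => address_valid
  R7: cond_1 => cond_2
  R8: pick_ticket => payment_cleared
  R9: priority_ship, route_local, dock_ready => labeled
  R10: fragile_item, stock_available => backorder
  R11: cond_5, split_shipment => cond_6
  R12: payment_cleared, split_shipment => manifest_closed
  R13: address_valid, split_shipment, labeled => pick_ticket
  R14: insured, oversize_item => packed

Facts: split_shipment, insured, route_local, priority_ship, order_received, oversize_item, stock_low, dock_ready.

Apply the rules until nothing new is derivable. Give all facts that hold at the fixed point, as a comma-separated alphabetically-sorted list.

address_valid, dock_ready, insured, labeled, manifest_closed, order_received, oversize_item, packed, payment_cleared, pick_ticket, priority_ship, route_local, shipped, split_shipment, stock_available, stock_low

Round 1 — R3, R4, R9, R14, derive shipped, stock_available, labeled, packed.
Round 2 — R6, derive address_valid.
Round 3 — R13, derive pick_ticket.
Round 4 — R8, derive payment_cleared.
Round 5 — R12, derive manifest_closed.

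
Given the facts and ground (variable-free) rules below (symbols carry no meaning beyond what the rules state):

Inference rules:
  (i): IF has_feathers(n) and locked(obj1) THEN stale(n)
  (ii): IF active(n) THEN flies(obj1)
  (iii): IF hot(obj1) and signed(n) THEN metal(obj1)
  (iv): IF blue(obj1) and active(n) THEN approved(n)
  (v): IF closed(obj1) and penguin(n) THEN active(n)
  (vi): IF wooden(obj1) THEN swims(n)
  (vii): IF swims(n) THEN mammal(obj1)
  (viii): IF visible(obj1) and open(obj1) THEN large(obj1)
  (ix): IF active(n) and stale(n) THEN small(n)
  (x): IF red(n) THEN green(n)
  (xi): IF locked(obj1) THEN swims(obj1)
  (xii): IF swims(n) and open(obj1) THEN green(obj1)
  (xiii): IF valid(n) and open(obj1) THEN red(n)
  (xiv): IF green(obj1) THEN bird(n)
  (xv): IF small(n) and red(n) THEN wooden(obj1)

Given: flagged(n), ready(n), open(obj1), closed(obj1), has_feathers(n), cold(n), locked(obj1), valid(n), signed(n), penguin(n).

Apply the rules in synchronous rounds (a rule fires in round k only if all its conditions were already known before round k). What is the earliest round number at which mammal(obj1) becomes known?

Round 1: (i) [IF has_feathers(n) and locked(obj1) THEN stale(n)]; (v) [IF closed(obj1) and penguin(n) THEN active(n)]; (xi) [IF locked(obj1) THEN swims(obj1)]; (xiii) [IF valid(n) and open(obj1) THEN red(n)]. New: stale(n), active(n), swims(obj1), red(n).
Round 2: (ii) [IF active(n) THEN flies(obj1)]; (ix) [IF active(n) and stale(n) THEN small(n)]; (x) [IF red(n) THEN green(n)]. New: flies(obj1), small(n), green(n).
Round 3: (xv) [IF small(n) and red(n) THEN wooden(obj1)]. New: wooden(obj1).
Round 4: (vi) [IF wooden(obj1) THEN swims(n)]. New: swims(n).
Round 5: (vii) [IF swims(n) THEN mammal(obj1)]; (xii) [IF swims(n) and open(obj1) THEN green(obj1)]. New: mammal(obj1), green(obj1).
mammal(obj1) first appears in round 5.

5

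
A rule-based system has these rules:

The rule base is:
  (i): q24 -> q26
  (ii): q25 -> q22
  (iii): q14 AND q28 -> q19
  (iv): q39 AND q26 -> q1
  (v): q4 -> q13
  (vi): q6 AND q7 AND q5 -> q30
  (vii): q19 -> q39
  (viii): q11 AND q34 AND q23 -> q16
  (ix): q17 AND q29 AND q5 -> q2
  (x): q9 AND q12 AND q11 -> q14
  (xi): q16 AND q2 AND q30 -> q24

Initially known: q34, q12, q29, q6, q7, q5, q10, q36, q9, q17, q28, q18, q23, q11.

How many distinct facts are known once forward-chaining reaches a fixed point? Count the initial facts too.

[1] (vi) [q6 AND q7 AND q5 -> q30]; (viii) [q11 AND q34 AND q23 -> q16]; (ix) [q17 AND q29 AND q5 -> q2]; (x) [q9 AND q12 AND q11 -> q14]. ⇒ new: q30, q16, q2, q14.
[2] (iii) [q14 AND q28 -> q19]; (xi) [q16 AND q2 AND q30 -> q24]. ⇒ new: q19, q24.
[3] (i) [q24 -> q26]; (vii) [q19 -> q39]. ⇒ new: q26, q39.
[4] (iv) [q39 AND q26 -> q1]. ⇒ new: q1.
Closure: {q1, q10, q11, q12, q14, q16, q17, q18, q19, q2, q23, q24, q26, q28, q29, q30, q34, q36, q39, q5, q6, q7, q9} — 23 facts.

23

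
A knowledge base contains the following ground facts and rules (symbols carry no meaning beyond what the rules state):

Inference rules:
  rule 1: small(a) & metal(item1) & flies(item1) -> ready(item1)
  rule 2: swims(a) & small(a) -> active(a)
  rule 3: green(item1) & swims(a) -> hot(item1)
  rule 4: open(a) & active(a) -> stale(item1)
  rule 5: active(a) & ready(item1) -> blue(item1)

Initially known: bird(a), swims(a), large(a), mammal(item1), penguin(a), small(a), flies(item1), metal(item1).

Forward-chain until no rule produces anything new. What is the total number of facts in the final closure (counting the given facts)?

Round 1: rule 1 [small(a) & metal(item1) & flies(item1) -> ready(item1)]; rule 2 [swims(a) & small(a) -> active(a)]. New: ready(item1), active(a).
Round 2: rule 5 [active(a) & ready(item1) -> blue(item1)]. New: blue(item1).
Closure: {active(a), bird(a), blue(item1), flies(item1), large(a), mammal(item1), metal(item1), penguin(a), ready(item1), small(a), swims(a)} — 11 facts.

11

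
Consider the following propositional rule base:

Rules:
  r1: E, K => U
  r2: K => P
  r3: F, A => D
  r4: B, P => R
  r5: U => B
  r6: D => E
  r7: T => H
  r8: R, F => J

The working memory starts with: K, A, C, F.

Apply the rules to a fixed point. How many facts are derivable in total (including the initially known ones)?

11

[1] r2 [K => P]; r3 [F, A => D]. ⇒ new: P, D.
[2] r6 [D => E]. ⇒ new: E.
[3] r1 [E, K => U]. ⇒ new: U.
[4] r5 [U => B]. ⇒ new: B.
[5] r4 [B, P => R]. ⇒ new: R.
[6] r8 [R, F => J]. ⇒ new: J.
Closure: {A, B, C, D, E, F, J, K, P, R, U} — 11 facts.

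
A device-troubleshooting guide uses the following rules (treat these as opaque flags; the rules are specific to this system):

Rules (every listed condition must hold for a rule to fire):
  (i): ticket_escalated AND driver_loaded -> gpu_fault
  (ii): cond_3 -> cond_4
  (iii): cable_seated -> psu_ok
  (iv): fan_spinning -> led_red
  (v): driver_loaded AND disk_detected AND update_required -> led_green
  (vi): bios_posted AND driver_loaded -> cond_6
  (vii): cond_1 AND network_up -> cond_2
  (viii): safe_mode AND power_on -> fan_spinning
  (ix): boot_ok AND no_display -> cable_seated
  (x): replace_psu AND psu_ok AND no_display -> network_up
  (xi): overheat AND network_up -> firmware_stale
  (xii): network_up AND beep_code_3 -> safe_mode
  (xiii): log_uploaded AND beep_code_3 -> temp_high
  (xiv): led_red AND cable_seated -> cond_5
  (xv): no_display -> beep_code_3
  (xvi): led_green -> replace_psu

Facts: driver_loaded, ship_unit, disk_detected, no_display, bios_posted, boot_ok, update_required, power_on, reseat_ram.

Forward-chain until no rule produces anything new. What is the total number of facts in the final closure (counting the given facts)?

20

Round 1: (v) [driver_loaded AND disk_detected AND update_required -> led_green]; (vi) [bios_posted AND driver_loaded -> cond_6]; (ix) [boot_ok AND no_display -> cable_seated]; (xv) [no_display -> beep_code_3]. New: led_green, cond_6, cable_seated, beep_code_3.
Round 2: (iii) [cable_seated -> psu_ok]; (xvi) [led_green -> replace_psu]. New: psu_ok, replace_psu.
Round 3: (x) [replace_psu AND psu_ok AND no_display -> network_up]. New: network_up.
Round 4: (xii) [network_up AND beep_code_3 -> safe_mode]. New: safe_mode.
Round 5: (viii) [safe_mode AND power_on -> fan_spinning]. New: fan_spinning.
Round 6: (iv) [fan_spinning -> led_red]. New: led_red.
Round 7: (xiv) [led_red AND cable_seated -> cond_5]. New: cond_5.
Closure: {beep_code_3, bios_posted, boot_ok, cable_seated, cond_5, cond_6, disk_detected, driver_loaded, fan_spinning, led_green, led_red, network_up, no_display, power_on, psu_ok, replace_psu, reseat_ram, safe_mode, ship_unit, update_required} — 20 facts.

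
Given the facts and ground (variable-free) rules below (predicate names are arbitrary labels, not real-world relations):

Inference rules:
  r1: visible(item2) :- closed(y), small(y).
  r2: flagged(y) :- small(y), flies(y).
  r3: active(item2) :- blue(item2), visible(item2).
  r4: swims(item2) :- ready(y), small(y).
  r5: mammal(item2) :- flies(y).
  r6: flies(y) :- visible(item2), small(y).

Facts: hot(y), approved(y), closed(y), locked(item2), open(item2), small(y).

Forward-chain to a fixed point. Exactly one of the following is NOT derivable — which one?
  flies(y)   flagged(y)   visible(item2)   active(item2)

Round 1: r1 [visible(item2) :- closed(y), small(y).]. Adds visible(item2).
Round 2: r6 [flies(y) :- visible(item2), small(y).]. Adds flies(y).
Round 3: r2 [flagged(y) :- small(y), flies(y).]; r5 [mammal(item2) :- flies(y).]. Adds flagged(y), mammal(item2).
Derived: flies(y) (round 2), visible(item2) (round 1), flagged(y) (round 3). active(item2) never appears in any round.

active(item2)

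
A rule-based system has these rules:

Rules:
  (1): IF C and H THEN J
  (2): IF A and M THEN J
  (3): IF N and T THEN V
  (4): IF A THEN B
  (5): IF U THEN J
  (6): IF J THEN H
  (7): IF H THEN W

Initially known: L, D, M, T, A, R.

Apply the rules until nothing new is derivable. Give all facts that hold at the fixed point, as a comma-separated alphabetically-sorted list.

A, B, D, H, J, L, M, R, T, W

[1] (2) [IF A and M THEN J]; (4) [IF A THEN B]. ⇒ new: J, B.
[2] (6) [IF J THEN H]. ⇒ new: H.
[3] (7) [IF H THEN W]. ⇒ new: W.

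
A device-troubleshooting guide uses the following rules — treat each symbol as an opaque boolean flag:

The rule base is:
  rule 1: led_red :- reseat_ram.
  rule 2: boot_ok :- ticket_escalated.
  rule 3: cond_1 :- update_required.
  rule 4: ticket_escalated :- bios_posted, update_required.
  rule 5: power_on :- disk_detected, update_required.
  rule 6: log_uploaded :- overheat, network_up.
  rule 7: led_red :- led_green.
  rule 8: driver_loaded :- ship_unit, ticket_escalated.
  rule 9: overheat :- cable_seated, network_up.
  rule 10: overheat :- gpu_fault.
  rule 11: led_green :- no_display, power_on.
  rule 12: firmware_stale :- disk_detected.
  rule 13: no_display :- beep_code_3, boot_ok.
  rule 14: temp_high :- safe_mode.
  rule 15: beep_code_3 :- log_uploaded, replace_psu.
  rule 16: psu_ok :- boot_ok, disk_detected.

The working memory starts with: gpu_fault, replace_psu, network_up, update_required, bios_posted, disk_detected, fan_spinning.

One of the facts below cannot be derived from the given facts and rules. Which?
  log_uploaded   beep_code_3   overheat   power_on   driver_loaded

Round 1 — rule 3, rule 4, rule 5, rule 10, rule 12, derive cond_1, ticket_escalated, power_on, overheat, firmware_stale.
Round 2 — rule 2, rule 6, derive boot_ok, log_uploaded.
Round 3 — rule 15, rule 16, derive beep_code_3, psu_ok.
Round 4 — rule 13, derive no_display.
Round 5 — rule 11, derive led_green.
Round 6 — rule 7, derive led_red.
Derived: beep_code_3 (round 3), power_on (round 1), overheat (round 1), log_uploaded (round 2). driver_loaded never appears in any round.

driver_loaded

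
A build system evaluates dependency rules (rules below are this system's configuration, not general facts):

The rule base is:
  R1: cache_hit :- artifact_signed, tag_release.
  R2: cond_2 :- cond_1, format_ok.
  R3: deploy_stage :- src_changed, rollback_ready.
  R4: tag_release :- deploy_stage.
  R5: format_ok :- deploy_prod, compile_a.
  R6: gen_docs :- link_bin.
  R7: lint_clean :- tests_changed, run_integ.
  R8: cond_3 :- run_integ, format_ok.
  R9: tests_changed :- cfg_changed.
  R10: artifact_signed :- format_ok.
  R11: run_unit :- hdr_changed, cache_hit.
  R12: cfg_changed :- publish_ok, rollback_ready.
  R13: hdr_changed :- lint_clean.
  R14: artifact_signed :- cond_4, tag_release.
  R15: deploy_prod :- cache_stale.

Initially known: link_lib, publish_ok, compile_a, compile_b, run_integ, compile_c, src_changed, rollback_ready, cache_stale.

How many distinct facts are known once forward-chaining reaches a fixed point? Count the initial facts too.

Round 1 — R3, R12, R15, derive deploy_stage, cfg_changed, deploy_prod.
Round 2 — R4, R5, R9, derive tag_release, format_ok, tests_changed.
Round 3 — R7, R8, R10, derive lint_clean, cond_3, artifact_signed.
Round 4 — R1, R13, derive cache_hit, hdr_changed.
Round 5 — R11, derive run_unit.
Closure: {artifact_signed, cache_hit, cache_stale, cfg_changed, compile_a, compile_b, compile_c, cond_3, deploy_prod, deploy_stage, format_ok, hdr_changed, link_lib, lint_clean, publish_ok, rollback_ready, run_integ, run_unit, src_changed, tag_release, tests_changed} — 21 facts.

21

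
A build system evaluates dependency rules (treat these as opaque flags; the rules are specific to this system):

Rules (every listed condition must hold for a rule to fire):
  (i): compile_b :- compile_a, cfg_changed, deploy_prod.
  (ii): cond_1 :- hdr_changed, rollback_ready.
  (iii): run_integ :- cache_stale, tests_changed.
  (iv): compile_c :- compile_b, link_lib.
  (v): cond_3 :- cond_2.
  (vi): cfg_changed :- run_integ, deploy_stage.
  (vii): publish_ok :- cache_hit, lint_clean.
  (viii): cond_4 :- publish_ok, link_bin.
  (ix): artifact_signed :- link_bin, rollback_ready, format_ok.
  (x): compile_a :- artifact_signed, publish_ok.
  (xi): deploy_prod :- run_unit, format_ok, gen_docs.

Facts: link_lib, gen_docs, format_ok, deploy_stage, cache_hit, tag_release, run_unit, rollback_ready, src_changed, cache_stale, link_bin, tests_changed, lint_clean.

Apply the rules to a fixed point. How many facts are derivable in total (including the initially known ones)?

Round 1 — (iii), (vii), (ix), (xi), derive run_integ, publish_ok, artifact_signed, deploy_prod.
Round 2 — (vi), (viii), (x), derive cfg_changed, cond_4, compile_a.
Round 3 — (i), derive compile_b.
Round 4 — (iv), derive compile_c.
Closure: {artifact_signed, cache_hit, cache_stale, cfg_changed, compile_a, compile_b, compile_c, cond_4, deploy_prod, deploy_stage, format_ok, gen_docs, link_bin, link_lib, lint_clean, publish_ok, rollback_ready, run_integ, run_unit, src_changed, tag_release, tests_changed} — 22 facts.

22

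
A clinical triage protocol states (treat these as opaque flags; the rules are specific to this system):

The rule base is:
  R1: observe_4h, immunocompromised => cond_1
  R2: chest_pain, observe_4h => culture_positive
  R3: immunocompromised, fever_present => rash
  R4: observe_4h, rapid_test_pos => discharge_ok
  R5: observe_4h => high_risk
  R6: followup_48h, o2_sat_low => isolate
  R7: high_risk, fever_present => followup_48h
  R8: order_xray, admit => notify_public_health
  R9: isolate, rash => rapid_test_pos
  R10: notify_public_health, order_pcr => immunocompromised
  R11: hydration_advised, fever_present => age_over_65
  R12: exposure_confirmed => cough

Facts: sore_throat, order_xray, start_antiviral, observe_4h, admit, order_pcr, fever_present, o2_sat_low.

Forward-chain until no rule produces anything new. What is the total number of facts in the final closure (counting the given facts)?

17

Round 1: R5 [observe_4h => high_risk]; R8 [order_xray, admit => notify_public_health]. Adds high_risk, notify_public_health.
Round 2: R7 [high_risk, fever_present => followup_48h]; R10 [notify_public_health, order_pcr => immunocompromised]. Adds followup_48h, immunocompromised.
Round 3: R1 [observe_4h, immunocompromised => cond_1]; R3 [immunocompromised, fever_present => rash]; R6 [followup_48h, o2_sat_low => isolate]. Adds cond_1, rash, isolate.
Round 4: R9 [isolate, rash => rapid_test_pos]. Adds rapid_test_pos.
Round 5: R4 [observe_4h, rapid_test_pos => discharge_ok]. Adds discharge_ok.
Closure: {admit, cond_1, discharge_ok, fever_present, followup_48h, high_risk, immunocompromised, isolate, notify_public_health, o2_sat_low, observe_4h, order_pcr, order_xray, rapid_test_pos, rash, sore_throat, start_antiviral} — 17 facts.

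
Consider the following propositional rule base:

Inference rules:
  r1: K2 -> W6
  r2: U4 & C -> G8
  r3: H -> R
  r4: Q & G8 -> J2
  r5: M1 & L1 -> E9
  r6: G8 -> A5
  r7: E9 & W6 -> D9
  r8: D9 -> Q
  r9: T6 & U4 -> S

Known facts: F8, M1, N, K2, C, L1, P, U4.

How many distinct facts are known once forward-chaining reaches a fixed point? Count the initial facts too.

15

[1] r1 [K2 -> W6]; r2 [U4 & C -> G8]; r5 [M1 & L1 -> E9]. ⇒ new: W6, G8, E9.
[2] r6 [G8 -> A5]; r7 [E9 & W6 -> D9]. ⇒ new: A5, D9.
[3] r8 [D9 -> Q]. ⇒ new: Q.
[4] r4 [Q & G8 -> J2]. ⇒ new: J2.
Closure: {A5, C, D9, E9, F8, G8, J2, K2, L1, M1, N, P, Q, U4, W6} — 15 facts.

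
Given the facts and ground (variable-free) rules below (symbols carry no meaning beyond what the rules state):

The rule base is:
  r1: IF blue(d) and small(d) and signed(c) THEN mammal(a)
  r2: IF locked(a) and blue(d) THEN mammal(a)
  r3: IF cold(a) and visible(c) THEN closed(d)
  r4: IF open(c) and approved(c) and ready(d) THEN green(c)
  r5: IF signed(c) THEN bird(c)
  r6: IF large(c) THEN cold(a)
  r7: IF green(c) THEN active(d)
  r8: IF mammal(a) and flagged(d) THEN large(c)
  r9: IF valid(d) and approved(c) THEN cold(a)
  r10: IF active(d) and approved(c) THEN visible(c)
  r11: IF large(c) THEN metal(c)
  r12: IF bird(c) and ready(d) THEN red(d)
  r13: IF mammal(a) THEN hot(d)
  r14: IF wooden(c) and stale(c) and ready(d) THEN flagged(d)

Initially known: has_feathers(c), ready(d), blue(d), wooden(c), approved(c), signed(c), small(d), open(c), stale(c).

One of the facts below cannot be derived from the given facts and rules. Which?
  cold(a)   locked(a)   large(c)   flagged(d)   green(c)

locked(a)

Round 1 — r1, r4, r5, r14, derive mammal(a), green(c), bird(c), flagged(d).
Round 2 — r7, r8, r12, r13, derive active(d), large(c), red(d), hot(d).
Round 3 — r6, r10, r11, derive cold(a), visible(c), metal(c).
Round 4 — r3, derive closed(d).
Derived: flagged(d) (round 1), green(c) (round 1), cold(a) (round 3), large(c) (round 2). locked(a) never appears in any round.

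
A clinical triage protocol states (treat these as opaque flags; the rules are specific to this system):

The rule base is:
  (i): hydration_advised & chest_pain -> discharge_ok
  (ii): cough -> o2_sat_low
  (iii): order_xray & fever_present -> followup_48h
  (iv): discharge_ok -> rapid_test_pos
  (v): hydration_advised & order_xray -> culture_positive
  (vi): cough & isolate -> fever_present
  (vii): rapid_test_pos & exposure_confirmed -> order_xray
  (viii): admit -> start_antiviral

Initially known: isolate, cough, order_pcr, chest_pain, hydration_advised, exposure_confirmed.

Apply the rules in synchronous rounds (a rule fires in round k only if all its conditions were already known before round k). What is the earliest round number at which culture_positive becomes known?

[1] (i) [hydration_advised & chest_pain -> discharge_ok]; (ii) [cough -> o2_sat_low]; (vi) [cough & isolate -> fever_present]. ⇒ new: discharge_ok, o2_sat_low, fever_present.
[2] (iv) [discharge_ok -> rapid_test_pos]. ⇒ new: rapid_test_pos.
[3] (vii) [rapid_test_pos & exposure_confirmed -> order_xray]. ⇒ new: order_xray.
[4] (iii) [order_xray & fever_present -> followup_48h]; (v) [hydration_advised & order_xray -> culture_positive]. ⇒ new: followup_48h, culture_positive.
culture_positive first appears in round 4.

4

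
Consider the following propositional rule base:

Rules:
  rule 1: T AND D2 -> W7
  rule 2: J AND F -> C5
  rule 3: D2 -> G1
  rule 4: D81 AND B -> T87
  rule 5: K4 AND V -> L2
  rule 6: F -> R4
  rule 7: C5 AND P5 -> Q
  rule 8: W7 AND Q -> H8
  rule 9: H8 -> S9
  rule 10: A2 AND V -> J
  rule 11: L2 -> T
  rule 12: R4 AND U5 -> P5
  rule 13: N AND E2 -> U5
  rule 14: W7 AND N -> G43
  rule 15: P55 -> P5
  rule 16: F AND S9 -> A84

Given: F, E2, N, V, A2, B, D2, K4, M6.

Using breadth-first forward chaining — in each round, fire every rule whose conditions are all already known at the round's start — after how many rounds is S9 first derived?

5

[1] rule 3 [D2 -> G1]; rule 5 [K4 AND V -> L2]; rule 6 [F -> R4]; rule 10 [A2 AND V -> J]; rule 13 [N AND E2 -> U5]. ⇒ new: G1, L2, R4, J, U5.
[2] rule 2 [J AND F -> C5]; rule 11 [L2 -> T]; rule 12 [R4 AND U5 -> P5]. ⇒ new: C5, T, P5.
[3] rule 1 [T AND D2 -> W7]; rule 7 [C5 AND P5 -> Q]. ⇒ new: W7, Q.
[4] rule 8 [W7 AND Q -> H8]; rule 14 [W7 AND N -> G43]. ⇒ new: H8, G43.
[5] rule 9 [H8 -> S9]. ⇒ new: S9.
S9 first appears in round 5.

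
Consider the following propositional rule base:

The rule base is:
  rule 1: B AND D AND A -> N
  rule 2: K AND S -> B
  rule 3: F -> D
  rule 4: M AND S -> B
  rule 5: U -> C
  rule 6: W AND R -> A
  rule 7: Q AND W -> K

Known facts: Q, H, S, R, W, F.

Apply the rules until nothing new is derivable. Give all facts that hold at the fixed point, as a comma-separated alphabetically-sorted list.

A, B, D, F, H, K, N, Q, R, S, W

Round 1: rule 3 [F -> D]; rule 6 [W AND R -> A]; rule 7 [Q AND W -> K]. New: D, A, K.
Round 2: rule 2 [K AND S -> B]. New: B.
Round 3: rule 1 [B AND D AND A -> N]. New: N.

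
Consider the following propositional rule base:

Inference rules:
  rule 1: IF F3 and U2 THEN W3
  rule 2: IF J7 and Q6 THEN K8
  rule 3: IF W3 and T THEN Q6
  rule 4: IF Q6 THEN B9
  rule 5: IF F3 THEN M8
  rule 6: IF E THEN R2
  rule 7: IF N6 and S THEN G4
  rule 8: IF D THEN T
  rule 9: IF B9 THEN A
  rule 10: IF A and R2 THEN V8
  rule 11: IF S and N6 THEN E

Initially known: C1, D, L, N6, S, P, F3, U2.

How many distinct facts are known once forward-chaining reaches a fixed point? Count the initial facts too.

[1] rule 1 [IF F3 and U2 THEN W3]; rule 5 [IF F3 THEN M8]; rule 7 [IF N6 and S THEN G4]; rule 8 [IF D THEN T]; rule 11 [IF S and N6 THEN E]. ⇒ new: W3, M8, G4, T, E.
[2] rule 3 [IF W3 and T THEN Q6]; rule 6 [IF E THEN R2]. ⇒ new: Q6, R2.
[3] rule 4 [IF Q6 THEN B9]. ⇒ new: B9.
[4] rule 9 [IF B9 THEN A]. ⇒ new: A.
[5] rule 10 [IF A and R2 THEN V8]. ⇒ new: V8.
Closure: {A, B9, C1, D, E, F3, G4, L, M8, N6, P, Q6, R2, S, T, U2, V8, W3} — 18 facts.

18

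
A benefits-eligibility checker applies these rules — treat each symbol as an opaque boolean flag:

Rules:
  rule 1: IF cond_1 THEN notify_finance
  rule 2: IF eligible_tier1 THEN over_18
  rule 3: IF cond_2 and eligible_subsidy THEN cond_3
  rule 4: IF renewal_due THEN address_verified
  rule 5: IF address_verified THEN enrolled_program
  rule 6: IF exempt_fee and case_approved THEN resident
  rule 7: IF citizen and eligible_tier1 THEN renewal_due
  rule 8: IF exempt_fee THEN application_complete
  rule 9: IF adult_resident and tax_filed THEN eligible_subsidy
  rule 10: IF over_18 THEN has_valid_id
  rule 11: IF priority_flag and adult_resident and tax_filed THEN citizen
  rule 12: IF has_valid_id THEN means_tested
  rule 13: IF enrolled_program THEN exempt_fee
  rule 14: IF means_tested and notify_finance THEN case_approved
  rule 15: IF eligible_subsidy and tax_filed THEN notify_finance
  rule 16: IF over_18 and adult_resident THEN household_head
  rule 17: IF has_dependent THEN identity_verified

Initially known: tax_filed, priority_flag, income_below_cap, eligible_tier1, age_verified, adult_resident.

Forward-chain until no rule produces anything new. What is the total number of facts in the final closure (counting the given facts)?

Round 1 fires rule 2, rule 9, rule 11, giving over_18, eligible_subsidy, citizen.
Round 2 fires rule 7, rule 10, rule 15, rule 16, giving renewal_due, has_valid_id, notify_finance, household_head.
Round 3 fires rule 4, rule 12, giving address_verified, means_tested.
Round 4 fires rule 5, rule 14, giving enrolled_program, case_approved.
Round 5 fires rule 13, giving exempt_fee.
Round 6 fires rule 6, rule 8, giving resident, application_complete.
Closure: {address_verified, adult_resident, age_verified, application_complete, case_approved, citizen, eligible_subsidy, eligible_tier1, enrolled_program, exempt_fee, has_valid_id, household_head, income_below_cap, means_tested, notify_finance, over_18, priority_flag, renewal_due, resident, tax_filed} — 20 facts.

20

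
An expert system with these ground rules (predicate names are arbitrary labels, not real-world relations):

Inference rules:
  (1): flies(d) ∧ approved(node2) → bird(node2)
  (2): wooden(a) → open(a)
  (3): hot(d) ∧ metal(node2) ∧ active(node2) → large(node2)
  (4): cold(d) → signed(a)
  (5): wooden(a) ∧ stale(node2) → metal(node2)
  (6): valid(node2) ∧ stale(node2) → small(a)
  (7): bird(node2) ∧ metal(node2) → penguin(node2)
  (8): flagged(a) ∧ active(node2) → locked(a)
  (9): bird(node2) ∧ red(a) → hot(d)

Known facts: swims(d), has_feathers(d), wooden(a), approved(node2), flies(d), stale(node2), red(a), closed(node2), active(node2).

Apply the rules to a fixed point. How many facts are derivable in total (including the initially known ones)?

15

Round 1: (1) [flies(d) ∧ approved(node2) → bird(node2)]; (2) [wooden(a) → open(a)]; (5) [wooden(a) ∧ stale(node2) → metal(node2)]. Adds bird(node2), open(a), metal(node2).
Round 2: (7) [bird(node2) ∧ metal(node2) → penguin(node2)]; (9) [bird(node2) ∧ red(a) → hot(d)]. Adds penguin(node2), hot(d).
Round 3: (3) [hot(d) ∧ metal(node2) ∧ active(node2) → large(node2)]. Adds large(node2).
Closure: {active(node2), approved(node2), bird(node2), closed(node2), flies(d), has_feathers(d), hot(d), large(node2), metal(node2), open(a), penguin(node2), red(a), stale(node2), swims(d), wooden(a)} — 15 facts.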